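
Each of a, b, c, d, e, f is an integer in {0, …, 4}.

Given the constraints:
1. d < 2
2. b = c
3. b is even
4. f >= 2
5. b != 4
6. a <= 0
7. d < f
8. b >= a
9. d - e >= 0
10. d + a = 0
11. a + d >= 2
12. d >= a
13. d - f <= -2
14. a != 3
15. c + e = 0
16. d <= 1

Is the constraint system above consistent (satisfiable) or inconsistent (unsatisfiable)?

From constraint 6: a ≤ 0. From constraint 16: d ≤ 1. Hence a + d ≤ 1. But constraint 11 requires a + d ≥ 2, and 2 > 1. Contradiction.

Unsatisfiable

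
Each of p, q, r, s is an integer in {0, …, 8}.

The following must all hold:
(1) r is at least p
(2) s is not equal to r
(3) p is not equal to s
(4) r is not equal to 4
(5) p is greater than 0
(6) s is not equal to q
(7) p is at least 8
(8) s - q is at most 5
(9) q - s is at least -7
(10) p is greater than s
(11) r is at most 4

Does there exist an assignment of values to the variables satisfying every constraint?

From constraints 1 and 7: r ≥ p and p ≥ 8, so r ≥ 8. From constraint 11: r ≤ 4. But 4 < 8, so no value of r works.

Unsatisfiable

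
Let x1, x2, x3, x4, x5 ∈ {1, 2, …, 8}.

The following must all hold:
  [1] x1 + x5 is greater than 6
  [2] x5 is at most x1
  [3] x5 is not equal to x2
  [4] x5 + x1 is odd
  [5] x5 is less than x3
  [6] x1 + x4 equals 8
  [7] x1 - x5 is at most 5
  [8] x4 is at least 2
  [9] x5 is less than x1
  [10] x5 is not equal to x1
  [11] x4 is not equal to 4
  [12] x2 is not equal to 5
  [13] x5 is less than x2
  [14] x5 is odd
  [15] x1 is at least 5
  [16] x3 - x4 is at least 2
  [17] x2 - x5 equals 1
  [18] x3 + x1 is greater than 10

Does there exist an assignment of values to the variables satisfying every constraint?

Try x1 = 6, x2 = 2, x3 = 6, x4 = 2, x5 = 1.
Check constraint 1: x1 + x5 = 7; constraint 6: x1 + x4 = 8; constraint 7: x1 - x5 = 5. The remaining constraints are straightforward to verify.

Satisfiable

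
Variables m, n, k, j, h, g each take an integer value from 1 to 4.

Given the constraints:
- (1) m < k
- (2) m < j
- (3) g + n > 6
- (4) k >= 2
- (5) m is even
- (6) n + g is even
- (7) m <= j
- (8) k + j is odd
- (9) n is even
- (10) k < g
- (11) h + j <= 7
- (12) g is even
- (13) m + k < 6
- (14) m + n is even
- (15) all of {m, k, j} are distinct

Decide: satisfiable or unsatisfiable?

Setting (m, n, k, j, h, g) = (2, 4, 3, 4, 2, 4) satisfies everything: constraint 3: g + n = 8; constraint 11: h + j = 6; constraint 13: m + k = 5, and the others follow.

Satisfiable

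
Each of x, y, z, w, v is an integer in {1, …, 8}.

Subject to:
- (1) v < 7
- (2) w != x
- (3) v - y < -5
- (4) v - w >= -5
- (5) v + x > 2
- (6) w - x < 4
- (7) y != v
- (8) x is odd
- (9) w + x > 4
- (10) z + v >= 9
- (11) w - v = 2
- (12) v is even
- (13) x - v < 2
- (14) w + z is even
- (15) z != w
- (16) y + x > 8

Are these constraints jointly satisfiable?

Satisfiable

Take x = 1, y = 8, z = 8, w = 4, v = 2. Then constraint 3: v - y = -6; constraint 4: v - w = -2; constraint 5: v + x = 3, and every other listed constraint is also met.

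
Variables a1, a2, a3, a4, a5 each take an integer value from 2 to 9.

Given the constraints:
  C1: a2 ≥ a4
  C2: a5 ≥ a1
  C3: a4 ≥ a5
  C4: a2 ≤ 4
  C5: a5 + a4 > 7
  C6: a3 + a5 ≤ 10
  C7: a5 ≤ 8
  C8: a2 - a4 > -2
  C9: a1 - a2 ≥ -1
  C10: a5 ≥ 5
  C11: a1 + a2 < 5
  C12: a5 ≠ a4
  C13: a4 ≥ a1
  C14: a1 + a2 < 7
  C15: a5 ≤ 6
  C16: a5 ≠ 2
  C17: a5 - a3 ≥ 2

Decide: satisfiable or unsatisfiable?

From constraints 3 and 10: a4 ≥ a5 and a5 ≥ 5, so a4 ≥ 5. From constraints 1 and 4: a4 ≤ a2 and a2 ≤ 4, so a4 ≤ 4. But 4 < 5, so no value of a4 works.

Unsatisfiable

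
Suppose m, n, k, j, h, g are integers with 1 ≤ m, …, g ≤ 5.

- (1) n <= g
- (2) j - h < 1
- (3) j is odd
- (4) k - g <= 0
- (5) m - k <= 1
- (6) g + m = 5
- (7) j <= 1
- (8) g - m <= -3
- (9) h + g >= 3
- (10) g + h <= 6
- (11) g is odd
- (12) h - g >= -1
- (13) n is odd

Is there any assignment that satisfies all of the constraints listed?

Unsatisfiable

Constraints 4, 5, and 8 give g − k ≥ 0, k − m ≥ -1, m − g ≥ 3.
Adding all 3 inequalities: the left sides telescope to 0, and the right sides sum to 0 + (-1) + 3 = 2. So 0 ≥ 2, which is false.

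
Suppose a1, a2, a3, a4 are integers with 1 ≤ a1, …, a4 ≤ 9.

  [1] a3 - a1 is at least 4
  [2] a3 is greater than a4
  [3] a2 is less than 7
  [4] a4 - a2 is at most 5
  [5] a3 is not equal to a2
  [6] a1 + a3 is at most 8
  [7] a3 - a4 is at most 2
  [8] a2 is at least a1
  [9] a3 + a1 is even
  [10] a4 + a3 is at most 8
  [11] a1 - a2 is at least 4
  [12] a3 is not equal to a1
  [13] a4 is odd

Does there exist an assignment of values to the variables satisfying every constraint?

Constraints 1, 4, 7, and 11 give a3 − a1 ≥ 4, a1 − a2 ≥ 4, a2 − a4 ≥ -5, a4 − a3 ≥ -2.
Adding all 4 inequalities: the left sides telescope to 0, and the right sides sum to 4 + 4 + (-5) + (-2) = 1. So 0 ≥ 1, which is false.

Unsatisfiable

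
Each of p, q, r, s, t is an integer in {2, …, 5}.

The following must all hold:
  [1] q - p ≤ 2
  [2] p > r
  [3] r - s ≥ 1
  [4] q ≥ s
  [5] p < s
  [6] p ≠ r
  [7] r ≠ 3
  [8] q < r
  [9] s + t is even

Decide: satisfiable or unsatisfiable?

Unsatisfiable

Constraints 2, 4, 5, and 8 give s ≤ q, q < r, r < p, p < s. Chaining: s ≤ q < r < p < s, which forces s < s — impossible.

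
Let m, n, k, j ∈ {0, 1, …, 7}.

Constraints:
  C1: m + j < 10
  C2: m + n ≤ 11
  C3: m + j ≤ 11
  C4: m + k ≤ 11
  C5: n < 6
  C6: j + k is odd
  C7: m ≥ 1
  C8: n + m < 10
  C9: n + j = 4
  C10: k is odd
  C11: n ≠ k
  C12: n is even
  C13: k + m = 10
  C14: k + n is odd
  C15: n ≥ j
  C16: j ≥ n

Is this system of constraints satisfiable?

Satisfiable

Setting (m, n, k, j) = (7, 2, 3, 2) satisfies everything: constraint 1: m + j = 9; constraint 2: m + n = 9, and the others follow.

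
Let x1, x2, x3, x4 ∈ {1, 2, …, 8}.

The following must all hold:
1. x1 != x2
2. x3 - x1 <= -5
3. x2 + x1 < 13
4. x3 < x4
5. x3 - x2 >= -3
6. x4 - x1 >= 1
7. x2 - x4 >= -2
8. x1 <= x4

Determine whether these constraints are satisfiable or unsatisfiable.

Unsatisfiable

Constraints 2, 5, 6, and 7 give x3 − x2 ≥ -3, x2 − x4 ≥ -2, x4 − x1 ≥ 1, x1 − x3 ≥ 5.
Adding all 4 inequalities: the left sides telescope to 0, and the right sides sum to (-3) + (-2) + 1 + 5 = 1. So 0 ≥ 1, which is false.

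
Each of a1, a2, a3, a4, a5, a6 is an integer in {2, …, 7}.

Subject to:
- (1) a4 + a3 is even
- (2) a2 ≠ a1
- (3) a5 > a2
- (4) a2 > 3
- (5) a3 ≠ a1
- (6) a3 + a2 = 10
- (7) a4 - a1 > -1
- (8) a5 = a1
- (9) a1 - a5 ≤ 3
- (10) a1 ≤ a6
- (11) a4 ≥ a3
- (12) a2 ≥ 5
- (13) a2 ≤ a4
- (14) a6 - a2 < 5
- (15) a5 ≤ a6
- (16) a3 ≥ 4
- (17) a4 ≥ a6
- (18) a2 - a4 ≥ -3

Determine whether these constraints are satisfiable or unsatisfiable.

Satisfiable

Setting (a1, a2, a3, a4, a5, a6) = (7, 5, 5, 7, 7, 7) satisfies everything: constraint 6: a3 + a2 = 10; constraint 7: a4 - a1 = 0; constraint 9: a1 - a5 = 0, and the others follow.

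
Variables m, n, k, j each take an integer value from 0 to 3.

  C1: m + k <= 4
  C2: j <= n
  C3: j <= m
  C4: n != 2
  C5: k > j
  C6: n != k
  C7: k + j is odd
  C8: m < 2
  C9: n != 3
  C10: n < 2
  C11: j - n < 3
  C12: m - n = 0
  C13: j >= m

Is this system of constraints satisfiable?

Satisfiable

The assignment m = 0, n = 0, k = 3, j = 0 works:
  constraint 1 holds since m + k = 3.
  constraint 11 holds since j - n = 0.
  constraint 12 holds since m - n = 0.
The rest check out directly.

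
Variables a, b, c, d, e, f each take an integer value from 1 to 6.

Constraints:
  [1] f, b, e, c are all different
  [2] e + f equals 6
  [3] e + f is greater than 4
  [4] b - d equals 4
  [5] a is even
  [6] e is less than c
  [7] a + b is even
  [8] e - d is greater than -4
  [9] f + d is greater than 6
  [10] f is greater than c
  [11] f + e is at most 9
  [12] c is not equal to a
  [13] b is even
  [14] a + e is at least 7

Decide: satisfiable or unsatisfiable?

Setting (a, b, c, d, e, f) = (6, 6, 4, 2, 1, 5) satisfies everything: constraint 2: e + f = 6; constraint 3: e + f = 6, and the others follow.

Satisfiable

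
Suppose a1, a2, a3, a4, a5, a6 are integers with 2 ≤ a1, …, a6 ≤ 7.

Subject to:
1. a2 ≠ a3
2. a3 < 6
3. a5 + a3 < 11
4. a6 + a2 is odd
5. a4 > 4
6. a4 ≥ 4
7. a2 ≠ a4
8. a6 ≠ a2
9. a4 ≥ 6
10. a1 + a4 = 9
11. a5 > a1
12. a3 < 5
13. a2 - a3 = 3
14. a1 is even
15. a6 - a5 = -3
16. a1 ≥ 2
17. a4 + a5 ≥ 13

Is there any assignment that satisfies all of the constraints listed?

Satisfiable

Setting (a1, a2, a3, a4, a5, a6) = (2, 6, 3, 7, 6, 3) satisfies everything: constraint 3: a5 + a3 = 9; constraint 10: a1 + a4 = 9, and the others follow.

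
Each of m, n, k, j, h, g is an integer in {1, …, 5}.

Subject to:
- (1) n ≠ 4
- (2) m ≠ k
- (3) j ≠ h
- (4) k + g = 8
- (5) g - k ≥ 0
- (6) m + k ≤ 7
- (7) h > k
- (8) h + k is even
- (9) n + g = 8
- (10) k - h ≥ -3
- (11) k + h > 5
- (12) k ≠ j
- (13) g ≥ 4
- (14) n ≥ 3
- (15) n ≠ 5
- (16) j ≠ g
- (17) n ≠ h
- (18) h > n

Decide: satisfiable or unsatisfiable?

Setting (m, n, k, j, h, g) = (4, 3, 3, 4, 5, 5) satisfies everything: constraint 4: k + g = 8; constraint 5: g - k = 2; constraint 6: m + k = 7, and the others follow.

Satisfiable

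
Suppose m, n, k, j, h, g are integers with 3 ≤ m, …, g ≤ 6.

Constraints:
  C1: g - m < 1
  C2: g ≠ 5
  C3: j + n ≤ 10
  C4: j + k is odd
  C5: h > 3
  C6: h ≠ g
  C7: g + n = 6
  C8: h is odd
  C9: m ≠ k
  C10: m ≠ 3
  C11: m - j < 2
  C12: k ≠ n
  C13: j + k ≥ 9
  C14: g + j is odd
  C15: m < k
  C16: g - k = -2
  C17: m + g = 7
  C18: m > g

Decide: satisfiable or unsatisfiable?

Satisfiable

One satisfying assignment is m = 4, n = 3, k = 5, j = 4, h = 5, g = 3.
For the less obvious constraints — constraint 1: g - m = -1; constraint 3: j + n = 7; constraint 7: g + n = 6 — and the others hold by inspection.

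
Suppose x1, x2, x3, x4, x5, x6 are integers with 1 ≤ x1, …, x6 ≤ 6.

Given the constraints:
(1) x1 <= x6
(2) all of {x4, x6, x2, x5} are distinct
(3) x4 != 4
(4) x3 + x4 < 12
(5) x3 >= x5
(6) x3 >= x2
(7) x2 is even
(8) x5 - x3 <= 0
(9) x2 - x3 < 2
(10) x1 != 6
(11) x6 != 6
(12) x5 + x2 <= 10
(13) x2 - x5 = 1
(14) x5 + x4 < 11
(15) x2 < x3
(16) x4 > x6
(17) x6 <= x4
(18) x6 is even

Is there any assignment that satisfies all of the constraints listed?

Try x1 = 2, x2 = 4, x3 = 5, x4 = 5, x5 = 3, x6 = 2.
Check constraint 4: x3 + x4 = 10; constraint 8: x5 - x3 = -2; constraint 9: x2 - x3 = -1. The remaining constraints are straightforward to verify.

Satisfiable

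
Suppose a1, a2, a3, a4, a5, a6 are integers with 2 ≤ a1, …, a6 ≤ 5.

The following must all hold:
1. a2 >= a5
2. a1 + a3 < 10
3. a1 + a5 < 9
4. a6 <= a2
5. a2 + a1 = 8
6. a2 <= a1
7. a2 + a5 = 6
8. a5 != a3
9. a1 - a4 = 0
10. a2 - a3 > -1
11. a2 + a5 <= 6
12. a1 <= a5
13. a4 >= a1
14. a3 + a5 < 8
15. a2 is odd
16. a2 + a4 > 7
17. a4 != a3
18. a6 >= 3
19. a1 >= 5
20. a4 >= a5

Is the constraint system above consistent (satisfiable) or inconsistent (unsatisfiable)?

From constraints 4 and 18: a2 ≥ a6 ≥ 3. From constraints 12 and 19: a5 ≥ a1 ≥ 5. Hence a2 + a5 ≥ 8. But constraint 7 requires a2 + a5 = 6, and 6 < 8. Contradiction.

Unsatisfiable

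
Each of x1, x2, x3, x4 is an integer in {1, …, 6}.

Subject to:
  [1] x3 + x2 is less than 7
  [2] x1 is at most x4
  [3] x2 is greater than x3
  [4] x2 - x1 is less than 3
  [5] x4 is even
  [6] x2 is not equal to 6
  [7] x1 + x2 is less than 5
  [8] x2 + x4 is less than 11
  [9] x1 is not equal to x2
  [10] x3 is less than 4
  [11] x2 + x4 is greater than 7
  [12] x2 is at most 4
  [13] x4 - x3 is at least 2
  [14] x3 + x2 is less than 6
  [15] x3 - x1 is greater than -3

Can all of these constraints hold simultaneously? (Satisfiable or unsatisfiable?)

Setting (x1, x2, x3, x4) = (1, 3, 1, 6) satisfies everything: constraint 1: x3 + x2 = 4; constraint 4: x2 - x1 = 2; constraint 7: x1 + x2 = 4, and the others follow.

Satisfiable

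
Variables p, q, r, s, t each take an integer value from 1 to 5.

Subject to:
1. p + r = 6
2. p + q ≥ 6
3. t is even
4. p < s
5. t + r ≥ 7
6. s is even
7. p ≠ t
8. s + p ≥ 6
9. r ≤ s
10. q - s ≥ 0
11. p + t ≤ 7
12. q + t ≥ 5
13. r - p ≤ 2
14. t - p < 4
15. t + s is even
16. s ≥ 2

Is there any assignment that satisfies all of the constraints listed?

Try p = 3, q = 4, r = 3, s = 4, t = 4.
Check constraint 1: p + r = 6; constraint 2: p + q = 7; constraint 5: t + r = 7. The remaining constraints are straightforward to verify.

Satisfiable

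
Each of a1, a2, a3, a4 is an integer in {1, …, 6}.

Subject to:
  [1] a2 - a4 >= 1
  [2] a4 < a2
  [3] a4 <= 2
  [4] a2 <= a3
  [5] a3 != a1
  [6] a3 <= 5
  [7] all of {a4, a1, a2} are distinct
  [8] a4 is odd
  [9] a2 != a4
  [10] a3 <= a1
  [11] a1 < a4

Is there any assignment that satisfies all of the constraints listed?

Constraints 2, 4, 10, and 11 give a3 ≤ a1, a1 < a4, a4 < a2, a2 ≤ a3. Chaining: a3 ≤ a1 < a4 < a2 ≤ a3, which forces a3 < a3 — impossible.

Unsatisfiable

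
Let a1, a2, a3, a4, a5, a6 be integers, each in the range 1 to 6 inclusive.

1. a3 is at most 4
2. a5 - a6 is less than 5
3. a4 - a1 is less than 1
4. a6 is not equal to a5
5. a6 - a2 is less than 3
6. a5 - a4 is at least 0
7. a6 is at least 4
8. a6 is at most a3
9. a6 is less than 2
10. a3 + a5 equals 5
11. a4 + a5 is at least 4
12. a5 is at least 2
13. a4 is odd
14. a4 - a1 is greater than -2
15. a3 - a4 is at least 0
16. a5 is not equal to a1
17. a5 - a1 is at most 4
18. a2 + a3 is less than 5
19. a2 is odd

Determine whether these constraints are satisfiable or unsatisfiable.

From constraints 7 and 8: a3 ≥ a6 ≥ 4. From constraint 12: a5 ≥ 2. Hence a3 + a5 ≥ 6. But constraint 10 requires a3 + a5 = 5, and 5 < 6. Contradiction.

Unsatisfiable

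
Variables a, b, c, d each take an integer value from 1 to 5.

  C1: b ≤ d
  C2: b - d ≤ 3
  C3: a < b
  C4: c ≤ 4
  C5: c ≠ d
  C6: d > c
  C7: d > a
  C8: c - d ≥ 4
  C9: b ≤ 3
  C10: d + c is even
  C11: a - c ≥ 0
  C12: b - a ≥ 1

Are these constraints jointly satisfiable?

Unsatisfiable

Constraints 2, 8, 11, and 12 give d − b ≥ -3, b − a ≥ 1, a − c ≥ 0, c − d ≥ 4.
Adding all 4 inequalities: the left sides telescope to 0, and the right sides sum to (-3) + 1 + 0 + 4 = 2. So 0 ≥ 2, which is false.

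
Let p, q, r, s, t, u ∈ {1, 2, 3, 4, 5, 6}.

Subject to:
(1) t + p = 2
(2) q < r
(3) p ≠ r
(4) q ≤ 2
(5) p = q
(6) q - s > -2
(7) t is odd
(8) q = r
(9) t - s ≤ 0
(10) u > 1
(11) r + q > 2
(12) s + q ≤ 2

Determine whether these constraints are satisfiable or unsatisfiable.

Unsatisfiable

From constraints 5 and 8, p = q = r, so p = r. But constraint 3 says p ≠ r. Contradiction.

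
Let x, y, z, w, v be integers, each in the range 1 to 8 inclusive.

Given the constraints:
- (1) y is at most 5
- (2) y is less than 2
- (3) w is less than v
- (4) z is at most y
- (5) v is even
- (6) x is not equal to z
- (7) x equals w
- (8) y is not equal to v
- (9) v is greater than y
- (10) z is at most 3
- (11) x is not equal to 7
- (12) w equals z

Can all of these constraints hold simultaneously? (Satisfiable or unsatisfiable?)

Unsatisfiable

From constraints 7 and 12, x = w = z, so x = z. But constraint 6 says x ≠ z. Contradiction.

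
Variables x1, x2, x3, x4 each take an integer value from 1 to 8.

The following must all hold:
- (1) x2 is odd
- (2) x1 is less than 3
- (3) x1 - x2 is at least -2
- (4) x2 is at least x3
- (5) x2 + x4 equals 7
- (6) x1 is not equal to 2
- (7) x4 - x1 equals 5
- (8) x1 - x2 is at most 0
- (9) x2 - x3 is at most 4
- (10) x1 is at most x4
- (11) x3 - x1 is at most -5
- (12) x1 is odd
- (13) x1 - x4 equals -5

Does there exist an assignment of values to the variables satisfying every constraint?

Unsatisfiable

Constraints 8, 9, and 11 give x3 − x2 ≥ -4, x2 − x1 ≥ 0, x1 − x3 ≥ 5.
Adding all 3 inequalities: the left sides telescope to 0, and the right sides sum to (-4) + 0 + 5 = 1. So 0 ≥ 1, which is false.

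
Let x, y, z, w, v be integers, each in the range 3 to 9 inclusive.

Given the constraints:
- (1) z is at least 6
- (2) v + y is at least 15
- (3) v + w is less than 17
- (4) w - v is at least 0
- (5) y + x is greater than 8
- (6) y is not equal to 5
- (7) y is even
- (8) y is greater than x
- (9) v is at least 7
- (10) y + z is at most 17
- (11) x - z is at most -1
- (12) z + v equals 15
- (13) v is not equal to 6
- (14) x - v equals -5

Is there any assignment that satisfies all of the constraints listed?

Satisfiable

Try x = 3, y = 8, z = 7, w = 8, v = 8.
Check constraint 2: v + y = 16; constraint 3: v + w = 16; constraint 4: w - v = 0. The remaining constraints are straightforward to verify.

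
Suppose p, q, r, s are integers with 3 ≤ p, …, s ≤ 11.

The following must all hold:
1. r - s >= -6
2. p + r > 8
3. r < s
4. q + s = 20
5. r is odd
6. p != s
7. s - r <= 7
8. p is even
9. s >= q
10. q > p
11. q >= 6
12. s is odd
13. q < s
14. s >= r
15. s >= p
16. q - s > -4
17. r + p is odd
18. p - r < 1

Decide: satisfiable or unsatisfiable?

One satisfying assignment is p = 4, q = 9, r = 5, s = 11.
For the less obvious constraints — constraint 1: r - s = -6; constraint 2: p + r = 9 — and the others hold by inspection.

Satisfiable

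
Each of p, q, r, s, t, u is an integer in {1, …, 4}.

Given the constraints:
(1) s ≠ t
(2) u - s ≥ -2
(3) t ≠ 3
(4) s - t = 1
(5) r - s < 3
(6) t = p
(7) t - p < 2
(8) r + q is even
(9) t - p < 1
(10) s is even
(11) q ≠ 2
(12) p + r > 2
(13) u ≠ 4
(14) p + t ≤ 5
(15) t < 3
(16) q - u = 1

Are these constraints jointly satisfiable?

One satisfying assignment is p = 1, q = 4, r = 2, s = 2, t = 1, u = 3.
For the less obvious constraints — constraint 2: u - s = 1; constraint 4: s - t = 1 — and the others hold by inspection.

Satisfiable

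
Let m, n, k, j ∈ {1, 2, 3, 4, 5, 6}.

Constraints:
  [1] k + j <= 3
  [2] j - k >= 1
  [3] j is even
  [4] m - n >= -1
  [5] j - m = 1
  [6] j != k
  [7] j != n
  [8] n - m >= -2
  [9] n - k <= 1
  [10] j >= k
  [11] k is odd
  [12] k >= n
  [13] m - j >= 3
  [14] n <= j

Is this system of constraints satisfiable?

Unsatisfiable

Constraints 2, 8, 9, and 13 give n − m ≥ -2, m − j ≥ 3, j − k ≥ 1, k − n ≥ -1.
Adding all 4 inequalities: the left sides telescope to 0, and the right sides sum to (-2) + 3 + 1 + (-1) = 1. So 0 ≥ 1, which is false.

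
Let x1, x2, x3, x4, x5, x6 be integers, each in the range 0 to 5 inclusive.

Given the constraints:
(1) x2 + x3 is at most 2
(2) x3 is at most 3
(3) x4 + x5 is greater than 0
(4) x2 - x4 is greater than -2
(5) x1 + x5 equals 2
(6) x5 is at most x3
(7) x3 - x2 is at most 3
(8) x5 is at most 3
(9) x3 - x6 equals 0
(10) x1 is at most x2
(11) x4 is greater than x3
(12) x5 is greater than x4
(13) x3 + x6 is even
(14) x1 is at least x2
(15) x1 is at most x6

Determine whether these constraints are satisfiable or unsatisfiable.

Constraints 6, 11, and 12 give x5 ≤ x3, x3 < x4, x4 < x5. Chaining: x5 ≤ x3 < x4 < x5, which forces x5 < x5 — impossible.

Unsatisfiable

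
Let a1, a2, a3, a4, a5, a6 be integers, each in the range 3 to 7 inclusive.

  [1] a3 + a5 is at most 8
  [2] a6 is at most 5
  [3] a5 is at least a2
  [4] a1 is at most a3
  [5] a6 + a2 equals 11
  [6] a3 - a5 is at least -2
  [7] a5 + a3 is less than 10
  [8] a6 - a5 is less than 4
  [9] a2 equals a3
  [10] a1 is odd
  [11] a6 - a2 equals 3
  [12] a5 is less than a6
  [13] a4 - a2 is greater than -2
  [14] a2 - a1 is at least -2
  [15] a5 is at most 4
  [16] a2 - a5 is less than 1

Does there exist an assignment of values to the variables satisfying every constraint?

From constraint 2: a6 ≤ 5. From constraints 3 and 15: a2 ≤ a5 ≤ 4. Hence a6 + a2 ≤ 9. But constraint 5 requires a6 + a2 = 11, and 11 > 9. Contradiction.

Unsatisfiable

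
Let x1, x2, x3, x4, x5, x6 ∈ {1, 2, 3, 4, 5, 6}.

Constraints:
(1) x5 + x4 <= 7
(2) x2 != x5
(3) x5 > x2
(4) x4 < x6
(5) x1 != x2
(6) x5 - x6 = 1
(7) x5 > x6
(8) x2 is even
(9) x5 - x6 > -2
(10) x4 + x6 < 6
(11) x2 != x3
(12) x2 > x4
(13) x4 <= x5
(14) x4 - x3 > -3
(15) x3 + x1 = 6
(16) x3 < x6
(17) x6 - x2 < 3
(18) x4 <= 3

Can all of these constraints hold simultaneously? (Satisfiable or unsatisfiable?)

Satisfiable

Take x1 = 5, x2 = 2, x3 = 1, x4 = 1, x5 = 3, x6 = 2. Then constraint 1: x5 + x4 = 4; constraint 6: x5 - x6 = 1, and every other listed constraint is also met.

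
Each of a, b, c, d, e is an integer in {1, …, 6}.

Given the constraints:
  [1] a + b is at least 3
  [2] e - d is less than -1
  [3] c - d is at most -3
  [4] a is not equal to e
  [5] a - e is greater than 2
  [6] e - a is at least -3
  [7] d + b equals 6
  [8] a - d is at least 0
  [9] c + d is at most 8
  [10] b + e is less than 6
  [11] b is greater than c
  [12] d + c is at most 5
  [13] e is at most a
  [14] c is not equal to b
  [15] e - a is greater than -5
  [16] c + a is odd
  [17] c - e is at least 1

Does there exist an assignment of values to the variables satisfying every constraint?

Constraints 3, 6, 8, and 17 give d − c ≥ 3, c − e ≥ 1, e − a ≥ -3, a − d ≥ 0.
Adding all 4 inequalities: the left sides telescope to 0, and the right sides sum to 3 + 1 + (-3) + 0 = 1. So 0 ≥ 1, which is false.

Unsatisfiable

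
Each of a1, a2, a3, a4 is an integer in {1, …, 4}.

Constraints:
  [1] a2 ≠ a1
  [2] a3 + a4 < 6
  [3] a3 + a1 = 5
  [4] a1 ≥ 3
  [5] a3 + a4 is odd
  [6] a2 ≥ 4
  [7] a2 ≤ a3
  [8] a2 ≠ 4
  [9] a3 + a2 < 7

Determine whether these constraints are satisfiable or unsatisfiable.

From constraints 6 and 7: a3 ≥ a2 ≥ 4. From constraint 4: a1 ≥ 3. Hence a3 + a1 ≥ 7. But constraint 3 requires a3 + a1 = 5, and 5 < 7. Contradiction.

Unsatisfiable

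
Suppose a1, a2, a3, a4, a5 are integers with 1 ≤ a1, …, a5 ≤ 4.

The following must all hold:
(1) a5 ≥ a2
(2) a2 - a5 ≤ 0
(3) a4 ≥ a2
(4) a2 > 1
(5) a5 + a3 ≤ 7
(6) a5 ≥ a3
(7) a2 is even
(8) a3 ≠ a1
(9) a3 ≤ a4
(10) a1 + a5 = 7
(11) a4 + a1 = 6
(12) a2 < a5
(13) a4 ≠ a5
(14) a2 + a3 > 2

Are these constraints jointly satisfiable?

Take a1 = 3, a2 = 2, a3 = 2, a4 = 3, a5 = 4. Then constraint 2: a2 - a5 = -2; constraint 5: a5 + a3 = 6; constraint 10: a1 + a5 = 7, and every other listed constraint is also met.

Satisfiable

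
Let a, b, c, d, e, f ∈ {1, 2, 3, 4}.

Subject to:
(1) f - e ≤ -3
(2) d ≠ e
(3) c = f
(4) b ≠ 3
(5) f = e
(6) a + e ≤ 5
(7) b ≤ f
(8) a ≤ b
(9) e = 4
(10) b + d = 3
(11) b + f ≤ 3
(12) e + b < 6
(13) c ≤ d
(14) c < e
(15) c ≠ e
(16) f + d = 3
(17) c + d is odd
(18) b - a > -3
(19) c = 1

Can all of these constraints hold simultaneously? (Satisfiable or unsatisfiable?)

Constraint 19 fixes c = 1 and constraint 9 fixes e = 4. Constraints 3 and 5 give c = f = e, so c = e. But 1 ≠ 4 — contradiction.

Unsatisfiable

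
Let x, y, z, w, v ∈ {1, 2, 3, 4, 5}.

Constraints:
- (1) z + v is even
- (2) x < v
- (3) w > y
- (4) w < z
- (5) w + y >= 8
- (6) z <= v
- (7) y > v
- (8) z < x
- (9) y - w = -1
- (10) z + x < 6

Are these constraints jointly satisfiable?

Unsatisfiable

Constraints 2, 3, 4, 7, and 8 give z < x, x < v, v < y, y < w, w < z. Chaining: z < x < v < y < w < z, which forces z < z — impossible.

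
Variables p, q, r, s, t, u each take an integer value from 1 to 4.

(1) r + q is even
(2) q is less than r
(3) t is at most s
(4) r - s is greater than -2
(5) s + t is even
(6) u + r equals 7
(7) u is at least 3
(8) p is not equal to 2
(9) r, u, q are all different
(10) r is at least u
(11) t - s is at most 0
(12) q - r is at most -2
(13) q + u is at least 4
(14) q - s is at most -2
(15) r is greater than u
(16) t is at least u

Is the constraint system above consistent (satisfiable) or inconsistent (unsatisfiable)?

Setting (p, q, r, s, t, u) = (4, 2, 4, 4, 4, 3) satisfies everything: constraint 4: r - s = 0; constraint 6: u + r = 7; constraint 11: t - s = 0, and the others follow.

Satisfiable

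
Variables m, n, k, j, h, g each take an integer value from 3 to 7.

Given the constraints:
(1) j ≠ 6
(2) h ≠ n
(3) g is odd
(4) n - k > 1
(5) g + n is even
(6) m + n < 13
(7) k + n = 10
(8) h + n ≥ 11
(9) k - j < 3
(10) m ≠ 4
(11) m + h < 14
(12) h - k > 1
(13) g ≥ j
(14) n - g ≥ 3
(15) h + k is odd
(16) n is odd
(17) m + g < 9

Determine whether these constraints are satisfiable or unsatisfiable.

Try m = 5, n = 7, k = 3, j = 3, h = 6, g = 3.
Check constraint 4: n - k = 4; constraint 6: m + n = 12; constraint 7: k + n = 10. The remaining constraints are straightforward to verify.

Satisfiable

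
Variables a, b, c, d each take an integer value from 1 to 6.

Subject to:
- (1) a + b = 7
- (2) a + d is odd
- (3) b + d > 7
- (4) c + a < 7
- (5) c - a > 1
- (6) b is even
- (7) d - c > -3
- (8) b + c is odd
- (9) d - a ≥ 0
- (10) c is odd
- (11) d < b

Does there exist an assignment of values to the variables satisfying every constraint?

One satisfying assignment is a = 1, b = 6, c = 3, d = 2.
For the less obvious constraints — constraint 1: a + b = 7; constraint 3: b + d = 8; constraint 4: c + a = 4 — and the others hold by inspection.

Satisfiable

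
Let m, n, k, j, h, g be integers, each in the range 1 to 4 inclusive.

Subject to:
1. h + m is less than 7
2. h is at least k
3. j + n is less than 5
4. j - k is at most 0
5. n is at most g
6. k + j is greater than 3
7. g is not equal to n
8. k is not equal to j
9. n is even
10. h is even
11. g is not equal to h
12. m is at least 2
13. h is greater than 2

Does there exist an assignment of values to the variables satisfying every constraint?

Satisfiable

Take m = 2, n = 2, k = 4, j = 2, h = 4, g = 3. Then constraint 1: h + m = 6; constraint 3: j + n = 4, and every other listed constraint is also met.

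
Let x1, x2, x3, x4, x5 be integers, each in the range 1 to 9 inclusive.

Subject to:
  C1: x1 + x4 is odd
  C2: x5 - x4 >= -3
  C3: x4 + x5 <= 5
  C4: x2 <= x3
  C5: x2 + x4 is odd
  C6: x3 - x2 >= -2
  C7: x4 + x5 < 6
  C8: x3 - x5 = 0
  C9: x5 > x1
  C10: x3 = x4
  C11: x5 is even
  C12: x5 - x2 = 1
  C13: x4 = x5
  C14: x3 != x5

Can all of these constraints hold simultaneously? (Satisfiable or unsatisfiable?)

Unsatisfiable

From constraints 10 and 13, x3 = x4 = x5, so x3 = x5. But constraint 14 says x3 ≠ x5. Contradiction.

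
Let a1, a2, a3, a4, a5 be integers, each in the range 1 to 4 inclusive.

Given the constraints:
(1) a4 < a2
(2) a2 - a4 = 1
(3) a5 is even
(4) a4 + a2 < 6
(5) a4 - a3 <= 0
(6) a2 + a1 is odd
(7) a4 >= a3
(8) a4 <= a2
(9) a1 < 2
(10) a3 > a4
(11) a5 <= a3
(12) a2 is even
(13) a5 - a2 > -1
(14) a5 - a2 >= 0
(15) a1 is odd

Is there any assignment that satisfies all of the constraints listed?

Constraints 1, 7, 11, and 14 give a3 ≤ a4, a4 < a2, a2 ≤ a5, a5 ≤ a3. Chaining: a3 ≤ a4 < a2 ≤ a5 ≤ a3, which forces a3 < a3 — impossible.

Unsatisfiable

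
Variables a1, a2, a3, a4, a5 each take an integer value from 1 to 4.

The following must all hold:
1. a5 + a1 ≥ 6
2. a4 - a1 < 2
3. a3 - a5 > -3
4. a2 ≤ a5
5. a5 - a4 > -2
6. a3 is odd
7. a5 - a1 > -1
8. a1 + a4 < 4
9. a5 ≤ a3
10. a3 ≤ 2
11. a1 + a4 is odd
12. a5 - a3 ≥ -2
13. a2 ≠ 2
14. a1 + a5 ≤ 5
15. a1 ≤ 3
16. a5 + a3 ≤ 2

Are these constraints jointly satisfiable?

Unsatisfiable

From constraints 9 and 10: a5 ≤ a3 ≤ 2. From constraint 15: a1 ≤ 3. Hence a5 + a1 ≤ 5. But constraint 1 requires a5 + a1 ≥ 6, and 6 > 5. Contradiction.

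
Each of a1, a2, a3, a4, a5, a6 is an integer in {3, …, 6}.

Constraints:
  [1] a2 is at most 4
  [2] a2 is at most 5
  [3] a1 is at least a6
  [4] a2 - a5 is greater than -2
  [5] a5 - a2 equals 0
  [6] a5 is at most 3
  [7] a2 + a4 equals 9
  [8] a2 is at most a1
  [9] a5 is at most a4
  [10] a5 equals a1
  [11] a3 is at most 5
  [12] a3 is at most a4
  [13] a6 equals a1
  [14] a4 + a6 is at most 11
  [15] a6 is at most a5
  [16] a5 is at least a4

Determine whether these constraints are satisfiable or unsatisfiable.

Unsatisfiable

From constraint 1: a2 ≤ 4. From constraints 6 and 16: a4 ≤ a5 ≤ 3. Hence a2 + a4 ≤ 7. But constraint 7 requires a2 + a4 = 9, and 9 > 7. Contradiction.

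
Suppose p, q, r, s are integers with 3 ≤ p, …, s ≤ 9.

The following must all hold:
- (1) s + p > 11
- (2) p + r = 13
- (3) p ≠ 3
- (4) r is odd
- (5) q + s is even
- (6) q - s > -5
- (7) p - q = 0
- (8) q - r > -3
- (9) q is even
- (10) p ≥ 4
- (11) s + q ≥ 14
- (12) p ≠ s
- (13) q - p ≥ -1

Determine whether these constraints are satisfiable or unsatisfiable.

Satisfiable

Try p = 6, q = 6, r = 7, s = 8.
Check constraint 1: s + p = 14; constraint 2: p + r = 13; constraint 6: q - s = -2. The remaining constraints are straightforward to verify.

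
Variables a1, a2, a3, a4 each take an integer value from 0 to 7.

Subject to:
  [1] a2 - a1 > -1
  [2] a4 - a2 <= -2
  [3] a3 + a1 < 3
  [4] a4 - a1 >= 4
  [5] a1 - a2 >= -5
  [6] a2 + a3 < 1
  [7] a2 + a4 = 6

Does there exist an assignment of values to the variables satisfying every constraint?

Constraints 2, 4, and 5 give a4 − a1 ≥ 4, a1 − a2 ≥ -5, a2 − a4 ≥ 2.
Adding all 3 inequalities: the left sides telescope to 0, and the right sides sum to 4 + (-5) + 2 = 1. So 0 ≥ 1, which is false.

Unsatisfiable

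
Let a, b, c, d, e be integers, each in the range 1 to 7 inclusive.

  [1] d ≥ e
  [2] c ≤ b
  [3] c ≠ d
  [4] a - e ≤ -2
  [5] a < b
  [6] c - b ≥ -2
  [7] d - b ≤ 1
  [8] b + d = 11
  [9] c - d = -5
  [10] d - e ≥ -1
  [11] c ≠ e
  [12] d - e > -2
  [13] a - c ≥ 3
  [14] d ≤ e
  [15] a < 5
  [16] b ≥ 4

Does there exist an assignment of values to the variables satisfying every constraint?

Unsatisfiable

Constraints 4, 6, 7, 10, and 13 give a − c ≥ 3, c − b ≥ -2, b − d ≥ -1, d − e ≥ -1, e − a ≥ 2.
Adding all 5 inequalities: the left sides telescope to 0, and the right sides sum to 3 + (-2) + (-1) + (-1) + 2 = 1. So 0 ≥ 1, which is false.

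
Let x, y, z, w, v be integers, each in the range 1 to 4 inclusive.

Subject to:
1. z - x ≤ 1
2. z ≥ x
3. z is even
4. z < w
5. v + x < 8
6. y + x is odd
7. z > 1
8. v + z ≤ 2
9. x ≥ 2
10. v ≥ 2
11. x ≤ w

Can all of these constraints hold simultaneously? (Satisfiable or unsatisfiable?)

From constraint 10: v ≥ 2. From constraints 2 and 9: z ≥ x ≥ 2. Hence v + z ≥ 4. But constraint 8 requires v + z ≤ 2, and 2 < 4. Contradiction.

Unsatisfiable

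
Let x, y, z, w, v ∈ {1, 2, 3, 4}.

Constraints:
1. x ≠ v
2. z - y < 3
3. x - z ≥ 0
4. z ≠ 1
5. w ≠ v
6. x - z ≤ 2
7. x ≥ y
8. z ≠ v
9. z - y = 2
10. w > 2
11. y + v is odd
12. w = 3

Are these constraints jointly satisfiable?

Take x = 3, y = 1, z = 3, w = 3, v = 2. Then constraint 2: z - y = 2; constraint 3: x - z = 0; constraint 6: x - z = 0, and every other listed constraint is also met.

Satisfiable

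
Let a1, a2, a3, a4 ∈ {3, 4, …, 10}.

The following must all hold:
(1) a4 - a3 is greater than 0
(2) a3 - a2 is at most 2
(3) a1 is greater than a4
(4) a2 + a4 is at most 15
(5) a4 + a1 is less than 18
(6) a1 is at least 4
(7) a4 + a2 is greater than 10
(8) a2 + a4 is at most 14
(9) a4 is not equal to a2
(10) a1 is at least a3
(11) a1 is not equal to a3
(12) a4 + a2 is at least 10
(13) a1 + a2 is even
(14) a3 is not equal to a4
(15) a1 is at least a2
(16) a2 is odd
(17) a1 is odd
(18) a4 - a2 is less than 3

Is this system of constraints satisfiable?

Try a1 = 9, a2 = 5, a3 = 6, a4 = 7.
Check constraint 1: a4 - a3 = 1; constraint 2: a3 - a2 = 1; constraint 4: a2 + a4 = 12. The remaining constraints are straightforward to verify.

Satisfiable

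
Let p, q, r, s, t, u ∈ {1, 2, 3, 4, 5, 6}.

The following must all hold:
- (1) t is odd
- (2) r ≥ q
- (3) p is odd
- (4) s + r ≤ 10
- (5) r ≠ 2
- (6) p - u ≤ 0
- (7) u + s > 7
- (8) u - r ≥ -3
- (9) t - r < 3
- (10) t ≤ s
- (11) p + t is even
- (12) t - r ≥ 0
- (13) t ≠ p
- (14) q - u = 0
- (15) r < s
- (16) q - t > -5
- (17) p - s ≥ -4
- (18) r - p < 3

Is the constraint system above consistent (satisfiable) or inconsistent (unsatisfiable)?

Satisfiable

Try p = 3, q = 3, r = 4, s = 5, t = 5, u = 3.
Check constraint 4: s + r = 9; constraint 6: p - u = 0. The remaining constraints are straightforward to verify.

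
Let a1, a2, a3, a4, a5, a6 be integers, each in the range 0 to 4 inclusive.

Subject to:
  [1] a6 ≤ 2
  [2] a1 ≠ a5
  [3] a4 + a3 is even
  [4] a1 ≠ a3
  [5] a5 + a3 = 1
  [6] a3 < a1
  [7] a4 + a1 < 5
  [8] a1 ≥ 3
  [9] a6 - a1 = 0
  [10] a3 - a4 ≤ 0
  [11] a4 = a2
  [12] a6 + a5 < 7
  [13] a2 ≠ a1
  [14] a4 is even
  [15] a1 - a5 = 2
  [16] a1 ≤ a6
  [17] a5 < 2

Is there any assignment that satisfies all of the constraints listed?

Unsatisfiable

From constraints 8 and 16: a6 ≥ a1 and a1 ≥ 3, so a6 ≥ 3. From constraint 1: a6 ≤ 2. But 2 < 3, so no value of a6 works.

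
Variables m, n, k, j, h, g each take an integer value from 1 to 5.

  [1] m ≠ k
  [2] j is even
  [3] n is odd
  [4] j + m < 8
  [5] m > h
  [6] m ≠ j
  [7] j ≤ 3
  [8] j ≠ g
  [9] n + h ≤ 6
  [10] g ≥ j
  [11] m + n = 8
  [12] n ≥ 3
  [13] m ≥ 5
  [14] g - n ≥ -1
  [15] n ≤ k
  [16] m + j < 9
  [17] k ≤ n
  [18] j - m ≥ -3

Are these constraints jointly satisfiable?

Setting (m, n, k, j, h, g) = (5, 3, 3, 2, 1, 4) satisfies everything: constraint 4: j + m = 7; constraint 9: n + h = 4; constraint 11: m + n = 8, and the others follow.

Satisfiable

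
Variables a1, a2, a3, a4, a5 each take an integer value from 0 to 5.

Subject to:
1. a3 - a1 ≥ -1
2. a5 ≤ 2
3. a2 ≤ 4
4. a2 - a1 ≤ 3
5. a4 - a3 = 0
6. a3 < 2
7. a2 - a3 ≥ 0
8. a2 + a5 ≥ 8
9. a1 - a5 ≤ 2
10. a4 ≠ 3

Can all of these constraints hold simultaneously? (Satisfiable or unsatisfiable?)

Unsatisfiable

From constraint 3: a2 ≤ 4. From constraint 2: a5 ≤ 2. Hence a2 + a5 ≤ 6. But constraint 8 requires a2 + a5 ≥ 8, and 8 > 6. Contradiction.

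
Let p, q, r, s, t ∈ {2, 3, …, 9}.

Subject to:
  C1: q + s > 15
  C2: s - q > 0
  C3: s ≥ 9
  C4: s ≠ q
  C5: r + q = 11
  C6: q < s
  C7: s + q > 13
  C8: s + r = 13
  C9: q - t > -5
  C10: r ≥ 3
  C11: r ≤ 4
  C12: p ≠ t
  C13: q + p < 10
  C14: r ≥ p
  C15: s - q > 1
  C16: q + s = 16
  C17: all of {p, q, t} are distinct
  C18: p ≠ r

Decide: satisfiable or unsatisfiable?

Satisfiable

Setting (p, q, r, s, t) = (2, 7, 4, 9, 9) satisfies everything: constraint 1: q + s = 16; constraint 2: s - q = 2, and the others follow.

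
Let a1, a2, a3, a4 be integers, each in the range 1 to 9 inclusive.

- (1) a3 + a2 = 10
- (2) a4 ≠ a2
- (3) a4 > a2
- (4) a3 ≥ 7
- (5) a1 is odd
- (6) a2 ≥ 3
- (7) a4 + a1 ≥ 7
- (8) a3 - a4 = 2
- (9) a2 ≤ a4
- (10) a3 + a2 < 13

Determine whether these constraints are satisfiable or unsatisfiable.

Take a1 = 3, a2 = 3, a3 = 7, a4 = 5. Then constraint 1: a3 + a2 = 10; constraint 7: a4 + a1 = 8, and every other listed constraint is also met.

Satisfiable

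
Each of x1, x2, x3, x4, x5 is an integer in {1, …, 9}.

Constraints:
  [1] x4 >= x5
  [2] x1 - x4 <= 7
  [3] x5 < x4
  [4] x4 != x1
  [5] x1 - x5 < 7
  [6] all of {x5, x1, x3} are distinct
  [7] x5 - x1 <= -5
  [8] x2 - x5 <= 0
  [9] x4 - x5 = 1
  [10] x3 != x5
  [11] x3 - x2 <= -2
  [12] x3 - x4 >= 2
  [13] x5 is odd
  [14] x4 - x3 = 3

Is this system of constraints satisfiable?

Constraints 2, 7, 8, 11, and 12 give x3 − x4 ≥ 2, x4 − x1 ≥ -7, x1 − x5 ≥ 5, x5 − x2 ≥ 0, x2 − x3 ≥ 2.
Adding all 5 inequalities: the left sides telescope to 0, and the right sides sum to 2 + (-7) + 5 + 0 + 2 = 2. So 0 ≥ 2, which is false.

Unsatisfiable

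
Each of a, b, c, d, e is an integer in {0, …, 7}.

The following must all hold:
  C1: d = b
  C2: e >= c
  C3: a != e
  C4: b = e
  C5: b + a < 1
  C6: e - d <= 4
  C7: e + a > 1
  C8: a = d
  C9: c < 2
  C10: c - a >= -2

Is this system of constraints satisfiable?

From constraints 1, 4, and 8, a = d = b = e, so a = e. But constraint 3 says a ≠ e. Contradiction.

Unsatisfiable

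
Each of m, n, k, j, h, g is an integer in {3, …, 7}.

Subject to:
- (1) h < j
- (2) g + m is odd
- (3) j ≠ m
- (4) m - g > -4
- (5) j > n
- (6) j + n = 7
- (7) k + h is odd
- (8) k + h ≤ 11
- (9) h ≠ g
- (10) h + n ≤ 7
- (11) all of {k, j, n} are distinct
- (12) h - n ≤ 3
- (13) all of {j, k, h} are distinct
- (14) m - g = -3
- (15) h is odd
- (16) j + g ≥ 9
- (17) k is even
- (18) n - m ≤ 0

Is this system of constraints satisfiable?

Satisfiable

Try m = 3, n = 3, k = 6, j = 4, h = 3, g = 6.
Check constraint 4: m - g = -3; constraint 6: j + n = 7; constraint 8: k + h = 9. The remaining constraints are straightforward to verify.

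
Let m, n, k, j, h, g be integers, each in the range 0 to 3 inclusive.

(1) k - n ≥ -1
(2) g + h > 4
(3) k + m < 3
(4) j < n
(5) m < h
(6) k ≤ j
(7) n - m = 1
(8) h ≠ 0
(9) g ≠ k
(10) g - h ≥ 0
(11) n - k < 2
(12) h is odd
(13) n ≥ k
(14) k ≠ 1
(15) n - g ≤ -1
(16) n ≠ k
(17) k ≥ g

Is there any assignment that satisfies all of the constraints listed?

Constraints 4, 6, 15, and 17 give k ≤ j, j < n, n < g, g ≤ k. Chaining: k ≤ j < n < g ≤ k, which forces k < k — impossible.

Unsatisfiable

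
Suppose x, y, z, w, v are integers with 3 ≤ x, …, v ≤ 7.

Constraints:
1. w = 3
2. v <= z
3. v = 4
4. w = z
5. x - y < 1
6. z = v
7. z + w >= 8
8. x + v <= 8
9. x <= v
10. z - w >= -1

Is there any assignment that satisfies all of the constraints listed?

Unsatisfiable

Constraint 1 fixes w = 3 and constraint 3 fixes v = 4. Constraints 4 and 6 give w = z = v, so w = v. But 3 ≠ 4 — contradiction.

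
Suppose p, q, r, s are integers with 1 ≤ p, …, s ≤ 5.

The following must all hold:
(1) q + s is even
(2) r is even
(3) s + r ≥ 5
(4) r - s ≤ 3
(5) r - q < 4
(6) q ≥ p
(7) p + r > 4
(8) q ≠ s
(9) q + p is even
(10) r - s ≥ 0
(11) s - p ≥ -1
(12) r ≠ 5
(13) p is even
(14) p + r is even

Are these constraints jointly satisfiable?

Satisfiable

Try p = 2, q = 2, r = 4, s = 4.
Check constraint 3: s + r = 8; constraint 4: r - s = 0. The remaining constraints are straightforward to verify.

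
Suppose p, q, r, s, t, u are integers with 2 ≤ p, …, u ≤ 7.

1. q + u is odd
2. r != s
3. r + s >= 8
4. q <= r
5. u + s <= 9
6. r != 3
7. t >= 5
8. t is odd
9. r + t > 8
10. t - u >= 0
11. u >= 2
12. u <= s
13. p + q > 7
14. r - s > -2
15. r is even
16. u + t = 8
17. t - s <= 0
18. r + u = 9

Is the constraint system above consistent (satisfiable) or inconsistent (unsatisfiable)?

Satisfiable

One satisfying assignment is p = 4, q = 6, r = 6, s = 5, t = 5, u = 3.
For the less obvious constraints — constraint 3: r + s = 11; constraint 5: u + s = 8 — and the others hold by inspection.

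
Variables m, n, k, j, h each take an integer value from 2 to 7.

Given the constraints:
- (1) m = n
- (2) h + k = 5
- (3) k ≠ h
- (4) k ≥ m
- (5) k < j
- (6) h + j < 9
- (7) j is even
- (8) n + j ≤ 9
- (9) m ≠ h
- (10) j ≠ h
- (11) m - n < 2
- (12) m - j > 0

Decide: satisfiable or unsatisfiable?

Unsatisfiable

Constraints 4, 5, and 12 give k < j, j < m, m ≤ k. Chaining: k < j < m ≤ k, which forces k < k — impossible.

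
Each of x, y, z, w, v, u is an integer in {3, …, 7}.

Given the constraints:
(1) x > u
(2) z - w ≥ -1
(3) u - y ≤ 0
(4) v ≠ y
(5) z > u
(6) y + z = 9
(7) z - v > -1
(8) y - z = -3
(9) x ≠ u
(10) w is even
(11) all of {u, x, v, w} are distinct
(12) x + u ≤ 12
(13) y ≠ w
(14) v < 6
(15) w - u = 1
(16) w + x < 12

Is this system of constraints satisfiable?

Satisfiable

The assignment x = 6, y = 3, z = 6, w = 4, v = 5, u = 3 works:
  constraint 2 holds since z - w = 2.
  constraint 3 holds since u - y = 0.
The rest check out directly.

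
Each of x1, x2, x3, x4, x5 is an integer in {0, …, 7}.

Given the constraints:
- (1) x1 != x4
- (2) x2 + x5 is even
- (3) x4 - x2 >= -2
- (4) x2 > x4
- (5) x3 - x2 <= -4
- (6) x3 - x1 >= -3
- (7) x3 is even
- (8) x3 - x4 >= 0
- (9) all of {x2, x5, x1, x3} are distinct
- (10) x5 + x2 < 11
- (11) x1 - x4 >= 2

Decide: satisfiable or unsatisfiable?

Unsatisfiable

Constraints 3, 5, 6, and 11 give x4 − x2 ≥ -2, x2 − x3 ≥ 4, x3 − x1 ≥ -3, x1 − x4 ≥ 2.
Adding all 4 inequalities: the left sides telescope to 0, and the right sides sum to (-2) + 4 + (-3) + 2 = 1. So 0 ≥ 1, which is false.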